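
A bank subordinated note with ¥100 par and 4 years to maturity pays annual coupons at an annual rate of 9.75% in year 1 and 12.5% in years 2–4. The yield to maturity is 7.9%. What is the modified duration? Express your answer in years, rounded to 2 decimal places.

3.23 years

Periodic yield y = 0.079. First find Macaulay duration:
  t   CF        PV=CF/(1+0.079)^t    t·PV
  1         9.75         9.0361         9.0361
  2        12.50        10.7366        21.4732
  3        12.50         9.9505        29.8516
  4       112.50        82.9978       331.9913
  Σ                    112.7211       392.3522
P = 112.7211; Macaulay duration = 392.3522 / 112.7211 = 3.48073 years.
Modified duration = D_Mac / (1 + y) = 3.48073 / 1.079 = 3.22589 years.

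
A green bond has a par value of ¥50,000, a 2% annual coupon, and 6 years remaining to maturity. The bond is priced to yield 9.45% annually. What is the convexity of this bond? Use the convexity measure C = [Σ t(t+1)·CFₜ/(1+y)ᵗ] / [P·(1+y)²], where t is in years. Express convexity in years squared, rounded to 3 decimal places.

With y = 0.0945:
  t   CF        PV=CF/(1+0.0945)^t    t·PV        t(t+1)·PV
  1     1,000.00       913.6592       913.6592       1,827.3184
  2     1,000.00       834.7731     1,669.5463       5,008.6389
  3     1,000.00       762.6982     2,288.0945       9,152.3780
  4     1,000.00       696.8462     2,787.3848      13,936.9240
  5     1,000.00       636.6799     3,183.3997      19,100.3984
  6    51,000.00    29,667.1331   178,002.7989   1,246,019.5920
  Σ                 33,511.7898   188,844.8834   1,295,045.2496
P = 33,511.7898.
Convexity = Σ t(t+1)·PV / [P·(1+y)²] = 1,295,045.2496 / (33,511.7898 × 1.197930) = 32.25936.

32.259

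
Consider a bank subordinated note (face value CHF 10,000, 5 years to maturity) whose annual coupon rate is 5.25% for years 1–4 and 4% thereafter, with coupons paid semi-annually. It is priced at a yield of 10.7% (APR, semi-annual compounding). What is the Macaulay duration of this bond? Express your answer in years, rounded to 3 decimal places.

4.377 years

Periodic yield y = 0.0535. Discount each cash flow and weight by its period:
  t   CF        PV=CF/(1+0.0535)^t    t·PV
  1       262.50       249.1694       249.1694
  2       262.50       236.5158       473.0317
  3       262.50       224.5048       673.5145
  4       262.50       213.1038       852.4151
  5       262.50       202.2817     1,011.4085
  6       262.50       192.0092     1,152.0553
  7       262.50       182.2584     1,275.8087
  8       262.50       173.0027     1,384.0219
  9       200.00       125.1178     1,126.0603
  10   10,200.00     6,056.9609    60,569.6093
  Σ                  7,854.9247    68,767.0948
Price P = Σ PV = 7,854.9247.
Macaulay duration = Σ(t·PV) / P = 68,767.0948 / 7,854.9247 = 8.75465 half-year periods.
In years: 8.75465 / 2 = 4.37732 years.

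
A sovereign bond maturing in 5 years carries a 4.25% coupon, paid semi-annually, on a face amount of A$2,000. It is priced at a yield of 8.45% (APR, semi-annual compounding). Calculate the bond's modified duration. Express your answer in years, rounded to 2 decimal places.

4.32 years

Periodic yield y = 0.04225. First find Macaulay duration:
  t   CF        PV=CF/(1+0.04225)^t    t·PV
  1        42.50        40.7772        40.7772
  2        42.50        39.1242        78.2483
  3        42.50        37.5382       112.6145
  4        42.50        36.0165       144.0659
  5        42.50        34.5565       172.7824
  6        42.50        33.1556       198.9339
  7        42.50        31.8116       222.6812
  8        42.50        30.5221       244.1764
  9        42.50        29.2848       263.5629
  10    2,042.50     1,350.3397    13,503.3967
  Σ                  1,663.1262    14,981.2395
P = 1,663.1262; Macaulay duration = 14,981.2395 / 1,663.1262 = 9.00788 half-year periods = 4.50394 years.
Modified duration = D_Mac / (1 + y) = 4.50394 / 1.04225 = 4.32136 years.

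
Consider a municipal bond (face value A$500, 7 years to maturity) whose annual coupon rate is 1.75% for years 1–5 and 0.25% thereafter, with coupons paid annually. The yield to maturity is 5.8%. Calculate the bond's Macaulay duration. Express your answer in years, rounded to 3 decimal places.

Periodic yield y = 0.058. Discount each cash flow and weight by its year:
  t   CF        PV=CF/(1+0.058)^t    t·PV
  1         8.75         8.2703         8.2703
  2         8.75         7.8169        15.6339
  3         8.75         7.3884        22.1652
  4         8.75         6.9834        27.9335
  5         8.75         6.6005        33.0027
  6         1.25         0.8912         5.3475
  7       501.25       337.7962     2,364.5731
  Σ                    375.7470     2,476.9262
Price P = Σ PV = 375.7470.
Macaulay duration = Σ(t·PV) / P = 2,476.9262 / 375.7470 = 6.59201 years.

6.592 years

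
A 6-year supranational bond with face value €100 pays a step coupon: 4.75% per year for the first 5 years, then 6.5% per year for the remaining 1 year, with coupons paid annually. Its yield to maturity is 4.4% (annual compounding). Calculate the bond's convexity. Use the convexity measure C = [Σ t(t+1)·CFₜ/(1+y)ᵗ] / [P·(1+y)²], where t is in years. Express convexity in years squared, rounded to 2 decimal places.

33.22

With y = 0.044:
  t   CF        PV=CF/(1+0.044)^t    t·PV        t(t+1)·PV
  1         4.75         4.5498         4.5498           9.0996
  2         4.75         4.3581         8.7161          26.1483
  3         4.75         4.1744        12.5231          50.0926
  4         4.75         3.9984        15.9938          79.9690
  5         4.75         3.8299        19.1497         114.8980
  6       106.50        82.2520       493.5122       3,454.5852
  Σ                    103.1627       554.4447       3,734.7927
P = 103.1627.
Convexity = Σ t(t+1)·PV / [P·(1+y)²] = 3,734.7927 / (103.1627 × 1.089936) = 33.21567.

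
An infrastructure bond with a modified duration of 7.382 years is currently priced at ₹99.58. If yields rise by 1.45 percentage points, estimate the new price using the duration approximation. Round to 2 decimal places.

Duration approximation: ΔP/P ≈ -D_mod · Δy = -7.382 × (+0.0145) = -0.107039.
New price ≈ 99.58 × (1 - 0.107039) = 88.92105638.

₹88.92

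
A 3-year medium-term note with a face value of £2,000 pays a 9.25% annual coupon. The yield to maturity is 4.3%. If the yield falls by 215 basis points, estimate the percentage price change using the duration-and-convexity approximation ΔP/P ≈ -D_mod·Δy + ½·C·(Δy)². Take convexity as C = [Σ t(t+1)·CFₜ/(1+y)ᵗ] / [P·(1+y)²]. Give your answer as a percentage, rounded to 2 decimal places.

With y = 0.043:
  t   CF        PV=CF/(1+0.043)^t    t·PV        t(t+1)·PV
  1       185.00       177.3730       177.3730         354.7459
  2       185.00       170.0604       340.1207       1,020.3622
  3     2,185.00     1,925.7438     5,777.2315      23,108.9260
  Σ                  2,273.1772     6,294.7252      24,484.0341
P = 2,273.1772; D_Mac = 2.76913 yrs; D_mod = 2.65497 yrs; C = 9.90105.
Duration effect: -2.65497 × (-0.0215) = +0.057082
Convexity effect: 0.5 × 9.90105 × (-0.0215)² = +0.0022884
ΔP/P ≈ +0.057082 + 0.0022884 = +0.059370 = +5.9370%.

+5.94%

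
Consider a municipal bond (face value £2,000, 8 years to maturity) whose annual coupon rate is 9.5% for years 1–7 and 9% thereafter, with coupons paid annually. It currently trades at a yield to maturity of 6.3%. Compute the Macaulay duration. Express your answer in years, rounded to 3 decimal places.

6.134 years

Periodic yield y = 0.063. Discount each cash flow and weight by its year:
  t   CF        PV=CF/(1+0.063)^t    t·PV
  1       190.00       178.7394       178.7394
  2       190.00       168.1462       336.2924
  3       190.00       158.1808       474.5424
  4       190.00       148.8060       595.2241
  5       190.00       139.9869       699.9343
  6       190.00       131.6904       790.1422
  7       190.00       123.8856       867.1990
  8     2,180.00     1,337.1816    10,697.4524
  Σ                  2,386.6168    14,639.5264
Price P = Σ PV = 2,386.6168.
Macaulay duration = Σ(t·PV) / P = 14,639.5264 / 2,386.6168 = 6.13401 years.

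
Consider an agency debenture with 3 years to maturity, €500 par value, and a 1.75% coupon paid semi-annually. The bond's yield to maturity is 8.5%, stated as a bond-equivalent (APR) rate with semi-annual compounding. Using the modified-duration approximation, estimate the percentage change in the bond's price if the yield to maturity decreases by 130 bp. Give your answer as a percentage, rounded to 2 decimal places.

+3.65%

Periodic yield y = 0.0425. Modified duration first:
  t   CF        PV=CF/(1+0.0425)^t    t·PV
  1        4.375         4.1966         4.1966
  2        4.375         4.0256         8.0511
  3        4.375         3.8614        11.5843
  4        4.375         3.7040        14.8161
  5        4.375         3.5530        17.7651
  6      504.375       392.9137     2,357.4822
  Σ                    412.2544     2,413.8955
P = 412.2544; D_Mac = 5.85535 half-year periods = 2.92768 yrs; D_mod = 2.92768/(1+0.0425) = 2.80832 yrs.
ΔP/P ≈ -D_mod · Δy = -2.80832 × (-0.013) = +0.036508 = +3.6508%.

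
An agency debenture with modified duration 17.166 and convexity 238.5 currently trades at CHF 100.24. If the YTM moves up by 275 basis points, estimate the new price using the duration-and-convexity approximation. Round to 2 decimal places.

Duration effect: -D_mod·Δy = -17.166 × (+0.0275) = -0.472065
Convexity effect: ½·C·(Δy)² = 0.5 × 238.5 × (0.0275)² = +0.0901828125
ΔP/P ≈ -0.472065 + 0.0901828125 = -0.3818821875
New price ≈ 100.24 × (1 - 0.3818821875) = 61.960129525.

CHF 61.96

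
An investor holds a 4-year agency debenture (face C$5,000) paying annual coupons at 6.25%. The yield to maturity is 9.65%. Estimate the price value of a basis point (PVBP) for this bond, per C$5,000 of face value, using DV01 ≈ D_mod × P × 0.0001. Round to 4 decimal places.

C$1.4789

Periodic yield y = 0.0965.
  t   CF        PV=CF/(1+0.0965)^t    t·PV
  1       312.50       284.9977       284.9977
  2       312.50       259.9158       519.8317
  3       312.50       237.0414       711.1241
  4     5,312.50     3,675.0597    14,700.2388
  Σ                  4,457.0146    16,216.1923
P = 4,457.0146; D_Mac = 3.63835 yrs; D_mod = 3.31815 yrs.
DV01 ≈ 3.31815 × 4,457.0146 × 0.0001 = 1.478905.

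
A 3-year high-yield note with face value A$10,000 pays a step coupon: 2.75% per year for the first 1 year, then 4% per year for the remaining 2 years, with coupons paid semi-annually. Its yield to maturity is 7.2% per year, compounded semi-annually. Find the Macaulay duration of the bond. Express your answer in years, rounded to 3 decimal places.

2.877 years

Periodic yield y = 0.036. Discount each cash flow and weight by its period:
  t   CF        PV=CF/(1+0.036)^t    t·PV
  1       137.50       132.7220       132.7220
  2       137.50       128.1100       256.2201
  3       200.00       179.8667       539.6001
  4       200.00       173.6165       694.4660
  5       200.00       167.5835       837.9174
  6    10,200.00     8,249.7662    49,498.5970
  Σ                  9,031.6649    51,959.5226
Price P = Σ PV = 9,031.6649.
Macaulay duration = Σ(t·PV) / P = 51,959.5226 / 9,031.6649 = 5.75304 half-year periods.
In years: 5.75304 / 2 = 2.87652 years.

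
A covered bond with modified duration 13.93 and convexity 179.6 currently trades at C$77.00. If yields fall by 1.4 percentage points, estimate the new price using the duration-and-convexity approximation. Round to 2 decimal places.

C$93.37

Duration effect: -D_mod·Δy = -13.93 × (-0.014) = +0.195020
Convexity effect: ½·C·(Δy)² = 0.5 × 179.6 × (-0.014)² = +0.0176008
ΔP/P ≈ +0.195020 + 0.0176008 = +0.2126208
New price ≈ 77.00 × (1 + 0.2126208) = 93.3718016.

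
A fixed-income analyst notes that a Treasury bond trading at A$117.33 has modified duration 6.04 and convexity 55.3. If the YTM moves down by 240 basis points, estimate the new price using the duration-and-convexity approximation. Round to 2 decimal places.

Duration effect: -D_mod·Δy = -6.04 × (-0.024) = +0.144960
Convexity effect: ½·C·(Δy)² = 0.5 × 55.3 × (-0.024)² = +0.0159264
ΔP/P ≈ +0.144960 + 0.0159264 = +0.1608864
New price ≈ 117.33 × (1 + 0.1608864) = 136.206801312.

A$136.21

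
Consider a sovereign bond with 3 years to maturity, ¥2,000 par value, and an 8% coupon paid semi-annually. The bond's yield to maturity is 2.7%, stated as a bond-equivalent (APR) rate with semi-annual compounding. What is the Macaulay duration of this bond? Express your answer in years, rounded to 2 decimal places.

2.75 years

Periodic yield y = 0.0135. Discount each cash flow and weight by its period:
  t   CF        PV=CF/(1+0.0135)^t    t·PV
  1        80.00        78.9344        78.9344
  2        80.00        77.8830       155.7659
  3        80.00        76.8456       230.5367
  4        80.00        75.8220       303.2878
  5        80.00        74.8120       374.0600
  6     2,080.00     1,919.2026    11,515.2154
  Σ                  2,303.4994    12,657.8002
Price P = Σ PV = 2,303.4994.
Macaulay duration = Σ(t·PV) / P = 12,657.8002 / 2,303.4994 = 5.49503 half-year periods.
In years: 5.49503 / 2 = 2.74752 years.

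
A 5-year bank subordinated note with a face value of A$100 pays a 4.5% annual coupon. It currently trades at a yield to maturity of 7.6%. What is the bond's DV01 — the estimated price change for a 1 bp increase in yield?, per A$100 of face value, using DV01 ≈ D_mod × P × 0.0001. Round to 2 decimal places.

Periodic yield y = 0.076.
  t   CF        PV=CF/(1+0.076)^t    t·PV
  1         4.50         4.1822         4.1822
  2         4.50         3.8868         7.7735
  3         4.50         3.6122        10.8367
  4         4.50         3.3571        13.4284
  5       104.50        72.4528       362.2638
  Σ                     87.4910       398.4846
P = 87.4910; D_Mac = 4.55458 yrs; D_mod = 4.23288 yrs.
DV01 ≈ 4.23288 × 87.4910 × 0.0001 = 0.037034.

A$0.04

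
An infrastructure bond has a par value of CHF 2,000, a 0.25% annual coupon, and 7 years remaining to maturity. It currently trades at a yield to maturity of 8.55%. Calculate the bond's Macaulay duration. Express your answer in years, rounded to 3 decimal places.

Periodic yield y = 0.0855. Discount each cash flow and weight by its year:
  t   CF        PV=CF/(1+0.0855)^t    t·PV
  1         5.00         4.6062         4.6062
  2         5.00         4.2434         8.4867
  3         5.00         3.9091        11.7274
  4         5.00         3.6012        14.4049
  5         5.00         3.3176        16.5879
  6         5.00         3.0563        18.3376
  7     2,005.00     1,129.0303     7,903.2118
  Σ                  1,151.7640     7,977.3625
Price P = Σ PV = 1,151.7640.
Macaulay duration = Σ(t·PV) / P = 7,977.3625 / 1,151.7640 = 6.92621 years.

6.926 years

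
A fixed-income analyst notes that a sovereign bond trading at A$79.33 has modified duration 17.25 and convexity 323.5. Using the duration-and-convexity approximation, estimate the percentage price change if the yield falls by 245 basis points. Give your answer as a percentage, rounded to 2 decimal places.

+51.97%

Duration effect: -D_mod·Δy = -17.25 × (-0.0245) = +0.422625
Convexity effect: ½·C·(Δy)² = 0.5 × 323.5 × (-0.0245)² = +0.0970904375
ΔP/P ≈ +0.422625 + 0.0970904375 = +0.5197154375
= +51.97154375%.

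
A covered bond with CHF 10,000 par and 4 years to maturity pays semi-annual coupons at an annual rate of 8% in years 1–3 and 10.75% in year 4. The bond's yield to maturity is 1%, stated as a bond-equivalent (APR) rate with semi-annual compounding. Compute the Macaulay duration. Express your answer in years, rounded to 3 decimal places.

3.571 years

Periodic yield y = 0.005. Discount each cash flow and weight by its period:
  t   CF        PV=CF/(1+0.005)^t    t·PV
  1       400.00       398.0100       398.0100
  2       400.00       396.0298       792.0596
  3       400.00       394.0595     1,182.1785
  4       400.00       392.0990     1,568.3960
  5       400.00       390.1483     1,950.7413
  6       400.00       388.2072     2,329.2434
  7       537.50       519.0582     3,633.4072
  8    10,537.50    10,125.3278    81,002.6227
  Σ                 13,002.9398    92,856.6587
Price P = Σ PV = 13,002.9398.
Macaulay duration = Σ(t·PV) / P = 92,856.6587 / 13,002.9398 = 7.14121 half-year periods.
In years: 7.14121 / 2 = 3.57060 years.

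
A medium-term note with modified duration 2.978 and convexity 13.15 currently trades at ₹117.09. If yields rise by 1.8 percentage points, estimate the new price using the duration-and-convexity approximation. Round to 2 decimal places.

Duration effect: -D_mod·Δy = -2.978 × (+0.018) = -0.053604
Convexity effect: ½·C·(Δy)² = 0.5 × 13.15 × (0.018)² = +0.0021303
ΔP/P ≈ -0.053604 + 0.0021303 = -0.0514737
New price ≈ 117.09 × (1 - 0.0514737) = 111.062944467.

₹111.06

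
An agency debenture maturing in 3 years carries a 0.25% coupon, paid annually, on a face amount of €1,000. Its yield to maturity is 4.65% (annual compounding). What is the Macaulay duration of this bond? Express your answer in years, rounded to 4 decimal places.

2.9920 years

Periodic yield y = 0.0465. Discount each cash flow and weight by its year:
  t   CF        PV=CF/(1+0.0465)^t    t·PV
  1         2.50         2.3889         2.3889
  2         2.50         2.2828         4.5655
  3     1,002.50       874.7152     2,624.1457
  Σ                    879.3869     2,631.1001
Price P = Σ PV = 879.3869.
Macaulay duration = Σ(t·PV) / P = 2,631.1001 / 879.3869 = 2.99197 years.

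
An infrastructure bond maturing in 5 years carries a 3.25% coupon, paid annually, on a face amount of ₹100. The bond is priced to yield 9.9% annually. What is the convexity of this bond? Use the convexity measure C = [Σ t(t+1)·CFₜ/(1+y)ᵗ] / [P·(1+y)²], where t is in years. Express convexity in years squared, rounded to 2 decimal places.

22.47

With y = 0.099:
  t   CF        PV=CF/(1+0.099)^t    t·PV        t(t+1)·PV
  1         3.25         2.9572         2.9572           5.9145
  2         3.25         2.6908         5.3817          16.1450
  3         3.25         2.4484         7.3453          29.3813
  4         3.25         2.2279         8.9115          44.5577
  5       103.25        64.4023       322.0117       1,932.0700
  Σ                     74.7267       346.6074       2,028.0685
P = 74.7267.
Convexity = Σ t(t+1)·PV / [P·(1+y)²] = 2,028.0685 / (74.7267 × 1.207801) = 22.47042.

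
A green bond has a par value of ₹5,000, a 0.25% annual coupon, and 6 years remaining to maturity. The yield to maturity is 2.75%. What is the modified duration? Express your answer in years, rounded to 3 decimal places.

5.800 years

Periodic yield y = 0.0275. First find Macaulay duration:
  t   CF        PV=CF/(1+0.0275)^t    t·PV
  1        12.50        12.1655        12.1655
  2        12.50        11.8399        23.6797
  3        12.50        11.5230        34.5689
  4        12.50        11.2146        44.8583
  5        12.50        10.9144        54.5721
  6     5,012.50     4,259.5469    25,557.2813
  Σ                  4,317.2042    25,727.1258
P = 4,317.2042; Macaulay duration = 25,727.1258 / 4,317.2042 = 5.95921 years.
Modified duration = D_Mac / (1 + y) = 5.95921 / 1.0275 = 5.79972 years.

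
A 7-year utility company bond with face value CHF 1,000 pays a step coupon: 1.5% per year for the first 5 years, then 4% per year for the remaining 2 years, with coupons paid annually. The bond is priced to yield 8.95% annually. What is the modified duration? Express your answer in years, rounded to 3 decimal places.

6.049 years

Periodic yield y = 0.0895. First find Macaulay duration:
  t   CF        PV=CF/(1+0.0895)^t    t·PV
  1        15.00        13.7678        13.7678
  2        15.00        12.6368        25.2736
  3        15.00        11.5987        34.7961
  4        15.00        10.6459        42.5836
  5        15.00         9.7714        48.8568
  6        40.00        23.9164       143.4987
  7     1,040.00       570.7458     3,995.2204
  Σ                    653.0827     4,303.9969
P = 653.0827; Macaulay duration = 4,303.9969 / 653.0827 = 6.59028 years.
Modified duration = D_Mac / (1 + y) = 6.59028 / 1.0895 = 6.04890 years.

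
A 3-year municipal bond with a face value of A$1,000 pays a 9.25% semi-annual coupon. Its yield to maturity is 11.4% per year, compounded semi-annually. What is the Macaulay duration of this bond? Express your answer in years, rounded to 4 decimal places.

Periodic yield y = 0.057. Discount each cash flow and weight by its period:
  t   CF        PV=CF/(1+0.057)^t    t·PV
  1        46.25        43.7559        43.7559
  2        46.25        41.3963        82.7926
  3        46.25        39.1640       117.4919
  4        46.25        37.0520       148.2080
  5        46.25        35.0539       175.2697
  6     1,046.25       750.2147     4,501.2880
  Σ                    946.6368     5,068.8062
Price P = Σ PV = 946.6368.
Macaulay duration = Σ(t·PV) / P = 5,068.8062 / 946.6368 = 5.35454 half-year periods.
In years: 5.35454 / 2 = 2.67727 years.

2.6773 years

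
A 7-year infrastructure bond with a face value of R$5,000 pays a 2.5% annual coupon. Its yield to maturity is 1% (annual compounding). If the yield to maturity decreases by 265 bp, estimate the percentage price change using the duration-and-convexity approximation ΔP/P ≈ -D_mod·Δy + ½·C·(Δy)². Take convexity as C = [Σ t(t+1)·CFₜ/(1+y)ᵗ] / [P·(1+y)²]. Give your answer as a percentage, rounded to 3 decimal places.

With y = 0.01:
  t   CF        PV=CF/(1+0.01)^t    t·PV        t(t+1)·PV
  1       125.00       123.7624       123.7624         247.5248
  2       125.00       122.5370       245.0740         735.2220
  3       125.00       121.3238       363.9713       1,455.8852
  4       125.00       120.1225       480.4902       2,402.4509
  5       125.00       118.9332       594.6661       3,567.9963
  6       125.00       117.7557       706.5339       4,945.7375
  7     5,125.00     4,780.1800    33,461.2602     267,690.0817
  Σ                  5,504.6146    35,975.7581     281,044.8984
P = 5,504.6146; D_Mac = 6.53556 yrs; D_mod = 6.47085 yrs; C = 50.05023.
Duration effect: -6.47085 × (-0.0265) = +0.171478
Convexity effect: 0.5 × 50.05023 × (-0.0265)² = +0.0175739
ΔP/P ≈ +0.171478 + 0.0175739 = +0.189052 = +18.9052%.

+18.905%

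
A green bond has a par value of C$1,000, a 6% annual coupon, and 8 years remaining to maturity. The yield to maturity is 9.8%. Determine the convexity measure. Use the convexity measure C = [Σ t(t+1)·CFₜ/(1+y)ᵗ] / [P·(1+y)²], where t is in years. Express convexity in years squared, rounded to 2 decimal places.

With y = 0.098:
  t   CF        PV=CF/(1+0.098)^t    t·PV        t(t+1)·PV
  1        60.00        54.6448        54.6448         109.2896
  2        60.00        49.7676        99.5352         298.6055
  3        60.00        45.3257       135.9770         543.9080
  4        60.00        41.2802       165.1208         825.6042
  5        60.00        37.5958       187.9791       1,127.8746
  6        60.00        34.2403       205.4416       1,438.0914
  7        60.00        31.1842       218.2895       1,746.3163
  8     1,060.00       501.7497     4,013.9978      36,125.9803
  Σ                    795.7883     5,080.9859      42,215.6699
P = 795.7883.
Convexity = Σ t(t+1)·PV / [P·(1+y)²] = 42,215.6699 / (795.7883 × 1.205604) = 44.00190.

44.00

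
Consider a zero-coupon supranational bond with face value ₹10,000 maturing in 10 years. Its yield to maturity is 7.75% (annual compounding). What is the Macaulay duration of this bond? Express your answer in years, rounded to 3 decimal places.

A zero-coupon bond has a single cash flow at maturity, so its Macaulay duration equals its maturity: 10 years.

10.000 years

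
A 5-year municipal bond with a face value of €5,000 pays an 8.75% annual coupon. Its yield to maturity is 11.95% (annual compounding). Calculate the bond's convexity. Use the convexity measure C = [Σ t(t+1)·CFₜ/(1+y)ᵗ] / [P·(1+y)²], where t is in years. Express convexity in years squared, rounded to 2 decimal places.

18.94

With y = 0.1195:
  t   CF        PV=CF/(1+0.1195)^t    t·PV        t(t+1)·PV
  1       437.50       390.7995       390.7995         781.5989
  2       437.50       349.0839       698.1679       2,094.5036
  3       437.50       311.8213       935.4639       3,741.8555
  4       437.50       278.5362     1,114.1448       5,570.7242
  5     5,437.50     3,092.2798    15,461.3989      92,768.3933
  Σ                  4,422.5207    18,599.9749     104,957.0756
P = 4,422.5207.
Convexity = Σ t(t+1)·PV / [P·(1+y)²] = 104,957.0756 / (4,422.5207 × 1.253280) = 18.93624.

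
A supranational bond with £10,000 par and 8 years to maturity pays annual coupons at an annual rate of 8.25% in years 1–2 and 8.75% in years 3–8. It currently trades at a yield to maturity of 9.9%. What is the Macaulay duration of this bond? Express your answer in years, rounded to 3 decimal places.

Periodic yield y = 0.099. Discount each cash flow and weight by its year:
  t   CF        PV=CF/(1+0.099)^t    t·PV
  1       825.00       750.6824       750.6824
  2       825.00       683.0595     1,366.1191
  3       875.00       659.1966     1,977.5899
  4       875.00       599.8149     2,399.2598
  5       875.00       545.7825     2,728.9124
  6       875.00       496.6174     2,979.7042
  7       875.00       451.8811     3,163.1679
  8    10,875.00     5,110.3157    40,882.5252
  Σ                  9,297.3502    56,247.9609
Price P = Σ PV = 9,297.3502.
Macaulay duration = Σ(t·PV) / P = 56,247.9609 / 9,297.3502 = 6.04989 years.

6.050 years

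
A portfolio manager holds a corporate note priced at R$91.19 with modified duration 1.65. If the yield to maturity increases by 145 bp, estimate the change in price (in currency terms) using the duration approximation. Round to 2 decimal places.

-R$2.18

Duration approximation: ΔP/P ≈ -D_mod · Δy = -1.65 × (+0.0145) = -0.023925.
ΔP ≈ 91.19 × (-0.023925) = -2.18172075.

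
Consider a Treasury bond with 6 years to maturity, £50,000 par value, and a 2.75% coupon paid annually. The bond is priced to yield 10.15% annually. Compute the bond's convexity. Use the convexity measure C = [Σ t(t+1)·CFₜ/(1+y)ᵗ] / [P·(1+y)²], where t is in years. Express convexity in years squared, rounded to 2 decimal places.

30.92

With y = 0.1015:
  t   CF        PV=CF/(1+0.1015)^t    t·PV        t(t+1)·PV
  1     1,375.00     1,248.2978     1,248.2978       2,496.5956
  2     1,375.00     1,133.2708     2,266.5416       6,799.6247
  3     1,375.00     1,028.8432     3,086.5296      12,346.1185
  4     1,375.00       934.0383     3,736.1533      18,680.7663
  5     1,375.00       847.9694     4,239.8471      25,439.0826
  6    51,375.00    28,763.7050   172,582.2300   1,208,075.6099
  Σ                 33,956.1245   187,159.5993   1,273,837.7976
P = 33,956.1245.
Convexity = Σ t(t+1)·PV / [P·(1+y)²] = 1,273,837.7976 / (33,956.1245 × 1.213302) = 30.91911.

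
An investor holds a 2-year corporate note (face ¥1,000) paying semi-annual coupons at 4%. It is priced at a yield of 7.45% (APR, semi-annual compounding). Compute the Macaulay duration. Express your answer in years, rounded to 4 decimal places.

1.9397 years

Periodic yield y = 0.03725. Discount each cash flow and weight by its period:
  t   CF        PV=CF/(1+0.03725)^t    t·PV
  1        20.00        19.2818        19.2818
  2        20.00        18.5893        37.1786
  3        20.00        17.9217        53.7652
  4     1,020.00       881.1836     3,524.7343
  Σ                    936.9764     3,634.9599
Price P = Σ PV = 936.9764.
Macaulay duration = Σ(t·PV) / P = 3,634.9599 / 936.9764 = 3.87946 half-year periods.
In years: 3.87946 / 2 = 1.93973 years.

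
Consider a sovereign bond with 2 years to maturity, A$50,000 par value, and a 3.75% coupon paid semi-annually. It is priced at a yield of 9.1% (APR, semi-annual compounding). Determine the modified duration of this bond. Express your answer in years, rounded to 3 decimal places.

1.858 years

Periodic yield y = 0.0455. First find Macaulay duration:
  t   CF        PV=CF/(1+0.0455)^t    t·PV
  1       937.50       896.7001       896.7001
  2       937.50       857.6759     1,715.3518
  3       937.50       820.3500     2,461.0499
  4    50,937.50    42,632.5664   170,530.2657
  Σ                 45,207.2924   175,603.3676
P = 45,207.2924; Macaulay duration = 175,603.3676 / 45,207.2924 = 3.88440 half-year periods = 1.94220 years.
Modified duration = D_Mac / (1 + y) = 1.94220 / 1.0455 = 1.85768 years.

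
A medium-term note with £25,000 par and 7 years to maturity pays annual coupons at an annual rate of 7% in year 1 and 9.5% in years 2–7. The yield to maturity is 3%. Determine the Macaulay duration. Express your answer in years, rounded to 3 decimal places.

Periodic yield y = 0.03. Discount each cash flow and weight by its year:
  t   CF        PV=CF/(1+0.03)^t    t·PV
  1     1,750.00     1,699.0291     1,699.0291
  2     2,375.00     2,238.6653     4,477.3306
  3     2,375.00     2,173.4614     6,520.3843
  4     2,375.00     2,110.1567     8,440.6270
  5     2,375.00     2,048.6959    10,243.4793
  6     2,375.00     1,989.0251    11,934.1507
  7    27,375.00    22,258.3801   155,808.6609
  Σ                 34,517.4137   199,123.6618
Price P = Σ PV = 34,517.4137.
Macaulay duration = Σ(t·PV) / P = 199,123.6618 / 34,517.4137 = 5.76879 years.

5.769 years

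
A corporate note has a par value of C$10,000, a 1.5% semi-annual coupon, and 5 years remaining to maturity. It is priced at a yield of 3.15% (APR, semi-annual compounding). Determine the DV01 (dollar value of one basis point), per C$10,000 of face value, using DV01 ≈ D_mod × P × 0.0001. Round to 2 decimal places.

C$4.39

Periodic yield y = 0.01575.
  t   CF        PV=CF/(1+0.01575)^t    t·PV
  1        75.00        73.8371        73.8371
  2        75.00        72.6922       145.3843
  3        75.00        71.5650       214.6950
  4        75.00        70.4553       281.8214
  5        75.00        69.3629       346.8144
  6        75.00        68.2874       409.7241
  7        75.00        67.2285       470.5995
  8        75.00        66.1861       529.4886
  9        75.00        65.1598       586.4383
  10   10,075.00     8,617.4098    86,174.0977
  Σ                  9,242.1840    89,232.9004
P = 9,242.1840; D_Mac = 9.65496 half-year periods = 4.82748 yrs; D_mod = 4.75263 yrs.
DV01 ≈ 4.75263 × 9,242.1840 × 0.0001 = 4.392464.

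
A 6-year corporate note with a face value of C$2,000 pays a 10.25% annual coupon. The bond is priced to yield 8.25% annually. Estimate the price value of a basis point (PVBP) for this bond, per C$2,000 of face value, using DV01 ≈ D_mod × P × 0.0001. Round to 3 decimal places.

Periodic yield y = 0.0825.
  t   CF        PV=CF/(1+0.0825)^t    t·PV
  1       205.00       189.3764       189.3764
  2       205.00       174.9436       349.8872
  3       205.00       161.6107       484.8321
  4       205.00       149.2940       597.1758
  5       205.00       137.9159       689.5795
  6     2,205.00     1,370.3805     8,222.2829
  Σ                  2,183.5211    10,533.1340
P = 2,183.5211; D_Mac = 4.82392 yrs; D_mod = 4.45628 yrs.
DV01 ≈ 4.45628 × 2,183.5211 × 0.0001 = 0.973038.

C$0.973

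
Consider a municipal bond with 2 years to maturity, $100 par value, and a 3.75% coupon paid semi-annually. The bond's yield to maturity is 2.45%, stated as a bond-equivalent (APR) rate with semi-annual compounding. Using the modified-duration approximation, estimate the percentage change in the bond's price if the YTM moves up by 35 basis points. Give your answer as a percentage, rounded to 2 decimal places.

-0.67%

Periodic yield y = 0.01225. Modified duration first:
  t   CF        PV=CF/(1+0.01225)^t    t·PV
  1        1.875         1.8523         1.8523
  2        1.875         1.8299         3.6598
  3        1.875         1.8077         5.4232
  4      101.875        97.0323       388.1293
  Σ                    102.5223       399.0647
P = 102.5223; D_Mac = 3.89247 half-year periods = 1.94623 yrs; D_mod = 1.94623/(1+0.01225) = 1.92268 yrs.
ΔP/P ≈ -D_mod · Δy = -1.92268 × (+0.0035) = -0.006729 = -0.6729%.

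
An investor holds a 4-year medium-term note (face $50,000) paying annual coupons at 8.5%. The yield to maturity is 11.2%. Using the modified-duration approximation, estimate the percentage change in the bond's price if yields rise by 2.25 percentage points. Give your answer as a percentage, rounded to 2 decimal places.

Periodic yield y = 0.112. Modified duration first:
  t   CF        PV=CF/(1+0.112)^t    t·PV
  1     4,250.00     3,821.9424     3,821.9424
  2     4,250.00     3,436.9986     6,873.9972
  3     4,250.00     3,090.8261     9,272.4782
  4    54,250.00    35,479.7535   141,919.0139
  Σ                 45,829.5206   161,887.4318
P = 45,829.5206; D_Mac = 3.53238 yrs; D_mod = 3.53238/(1+0.112) = 3.17660 yrs.
ΔP/P ≈ -D_mod · Δy = -3.17660 × (+0.0225) = -0.071474 = -7.1474%.

-7.15%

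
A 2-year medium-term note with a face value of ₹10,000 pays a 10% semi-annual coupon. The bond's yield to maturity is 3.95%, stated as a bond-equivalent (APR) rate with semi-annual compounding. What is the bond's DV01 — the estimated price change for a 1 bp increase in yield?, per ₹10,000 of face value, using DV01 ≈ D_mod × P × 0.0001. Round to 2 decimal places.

Periodic yield y = 0.01975.
  t   CF        PV=CF/(1+0.01975)^t    t·PV
  1       500.00       490.3163       490.3163
  2       500.00       480.8201       961.6401
  3       500.00       471.5078     1,414.5233
  4    10,500.00     9,709.8930    38,839.5719
  Σ                 11,152.5371    41,706.0516
P = 11,152.5371; D_Mac = 3.73960 half-year periods = 1.86980 yrs; D_mod = 1.83359 yrs.
DV01 ≈ 1.83359 × 11,152.5371 × 0.0001 = 2.044915.

₹2.04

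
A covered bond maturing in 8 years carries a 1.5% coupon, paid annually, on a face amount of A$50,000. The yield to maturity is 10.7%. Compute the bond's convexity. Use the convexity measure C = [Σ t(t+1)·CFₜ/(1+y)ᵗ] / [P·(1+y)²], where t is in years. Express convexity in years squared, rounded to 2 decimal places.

With y = 0.107:
  t   CF        PV=CF/(1+0.107)^t    t·PV        t(t+1)·PV
  1       750.00       677.5068       677.5068       1,355.0136
  2       750.00       612.0206     1,224.0411       3,672.1234
  3       750.00       552.8641     1,658.5923       6,634.3694
  4       750.00       499.4256     1,997.7023       9,988.5115
  5       750.00       451.1523     2,255.7614      13,534.5685
  6       750.00       407.5450     2,445.2698      17,116.8888
  7       750.00       368.1526     2,577.0685      20,616.5478
  8    50,750.00    22,503.7596   180,030.0767   1,620,270.6904
  Σ                 26,072.4265   192,866.0190   1,693,188.7133
P = 26,072.4265.
Convexity = Σ t(t+1)·PV / [P·(1+y)²] = 1,693,188.7133 / (26,072.4265 × 1.225449) = 52.99424.

52.99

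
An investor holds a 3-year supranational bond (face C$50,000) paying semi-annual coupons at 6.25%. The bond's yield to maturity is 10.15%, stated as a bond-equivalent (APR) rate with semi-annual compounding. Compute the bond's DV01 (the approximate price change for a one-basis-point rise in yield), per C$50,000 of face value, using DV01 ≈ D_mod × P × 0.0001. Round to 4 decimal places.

Periodic yield y = 0.05075.
  t   CF        PV=CF/(1+0.05075)^t    t·PV
  1     1,562.50     1,487.0331     1,487.0331
  2     1,562.50     1,415.2111     2,830.4222
  3     1,562.50     1,346.8581     4,040.5742
  4     1,562.50     1,281.8064     5,127.2255
  5     1,562.50     1,219.8966     6,099.4832
  6    51,562.50    38,312.2426   229,873.4555
  Σ                 45,063.0478   249,458.1937
P = 45,063.0478; D_Mac = 5.53576 half-year periods = 2.76788 yrs; D_mod = 2.63419 yrs.
DV01 ≈ 2.63419 × 45,063.0478 × 0.0001 = 11.870483.

C$11.8705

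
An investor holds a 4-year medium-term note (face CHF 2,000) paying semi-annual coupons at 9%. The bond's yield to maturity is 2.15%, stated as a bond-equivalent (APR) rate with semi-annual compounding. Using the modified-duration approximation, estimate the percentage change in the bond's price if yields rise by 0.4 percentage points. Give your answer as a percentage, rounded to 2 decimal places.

-1.39%

Periodic yield y = 0.01075. Modified duration first:
  t   CF        PV=CF/(1+0.01075)^t    t·PV
  1        90.00        89.0428        89.0428
  2        90.00        88.0958       176.1915
  3        90.00        87.1588       261.4764
  4        90.00        86.2318       344.9272
  5        90.00        85.3147       426.5734
  6        90.00        84.4073       506.4438
  7        90.00        83.5096       584.5670
  8     2,090.00     1,918.6523    15,349.2187
  Σ                  2,522.4130    17,738.4408
P = 2,522.4130; D_Mac = 7.03233 half-year periods = 3.51616 yrs; D_mod = 3.51616/(1+0.01075) = 3.47877 yrs.
ΔP/P ≈ -D_mod · Δy = -3.47877 × (+0.004) = -0.013915 = -1.3915%.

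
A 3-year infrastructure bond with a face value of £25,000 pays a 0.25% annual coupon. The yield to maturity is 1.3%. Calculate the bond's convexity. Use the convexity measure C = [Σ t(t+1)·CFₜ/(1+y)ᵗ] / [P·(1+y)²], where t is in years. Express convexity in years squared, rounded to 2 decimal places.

11.65

With y = 0.013:
  t   CF        PV=CF/(1+0.013)^t    t·PV        t(t+1)·PV
  1        62.50        61.6979        61.6979         123.3959
  2        62.50        60.9061       121.8123         365.4369
  3    25,062.50    24,109.9358    72,329.8074     289,319.2296
  Σ                 24,232.5399    72,513.3176     289,808.0623
P = 24,232.5399.
Convexity = Σ t(t+1)·PV / [P·(1+y)²] = 289,808.0623 / (24,232.5399 × 1.026169) = 11.65447.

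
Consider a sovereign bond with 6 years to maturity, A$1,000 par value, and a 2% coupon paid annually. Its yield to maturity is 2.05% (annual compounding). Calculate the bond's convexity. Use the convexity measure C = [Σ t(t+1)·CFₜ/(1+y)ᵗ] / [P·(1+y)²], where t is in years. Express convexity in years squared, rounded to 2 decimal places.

With y = 0.0205:
  t   CF        PV=CF/(1+0.0205)^t    t·PV        t(t+1)·PV
  1        20.00        19.5982        19.5982          39.1965
  2        20.00        19.2045        38.4091         115.2273
  3        20.00        18.8188        56.4563         225.8251
  4        20.00        18.4407        73.7629         368.8145
  5        20.00        18.0703        90.3514         542.1085
  6     1,020.00       903.0715     5,418.4288      37,929.0013
  Σ                    997.2040     5,697.0067      39,220.1731
P = 997.2040.
Convexity = Σ t(t+1)·PV / [P·(1+y)²] = 39,220.1731 / (997.2040 × 1.041420) = 37.76587.

37.77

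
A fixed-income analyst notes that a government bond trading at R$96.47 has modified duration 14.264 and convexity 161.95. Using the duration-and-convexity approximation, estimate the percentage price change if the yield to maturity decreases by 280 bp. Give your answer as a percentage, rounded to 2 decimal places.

Duration effect: -D_mod·Δy = -14.264 × (-0.028) = +0.399392
Convexity effect: ½·C·(Δy)² = 0.5 × 161.95 × (-0.028)² = +0.0634844
ΔP/P ≈ +0.399392 + 0.0634844 = +0.4628764
= +46.28764%.

+46.29%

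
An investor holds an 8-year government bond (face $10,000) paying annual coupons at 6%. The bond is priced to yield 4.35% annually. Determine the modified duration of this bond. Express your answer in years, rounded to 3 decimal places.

6.386 years

Periodic yield y = 0.0435. First find Macaulay duration:
  t   CF        PV=CF/(1+0.0435)^t    t·PV
  1       600.00       574.9880       574.9880
  2       600.00       551.0187     1,102.0374
  3       600.00       528.0486     1,584.1458
  4       600.00       506.0360     2,024.1441
  5       600.00       484.9411     2,424.7054
  6       600.00       464.7255     2,788.3532
  7       600.00       445.3527     3,117.4688
  8    10,600.00     7,539.9113    60,319.2906
  Σ                 11,095.0220    73,935.1333
P = 11,095.0220; Macaulay duration = 73,935.1333 / 11,095.0220 = 6.66381 years.
Modified duration = D_Mac / (1 + y) = 6.66381 / 1.0435 = 6.38602 years.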